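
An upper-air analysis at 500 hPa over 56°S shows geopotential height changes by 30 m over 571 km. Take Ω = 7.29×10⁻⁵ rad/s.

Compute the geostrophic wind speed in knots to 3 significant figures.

8.29 knots

Coriolis parameter at 56°S:
f = 2Ω sin φ = 2 × 7.29×10⁻⁵ × sin 56° = 1.21×10⁻⁴ s⁻¹
Height gradient: |∂Z/∂n| = 30 m / 571000 m = 5.25×10⁻⁵
On a pressure surface, geostrophic balance gives V_g = (g/f)|∂Z/∂n|:
V_g = 9.81 × 5.25×10⁻⁵ / 1.21×10⁻⁴ = 4.26 m/s
Converting: 4.26 m/s × 1.944 = 8.29 knots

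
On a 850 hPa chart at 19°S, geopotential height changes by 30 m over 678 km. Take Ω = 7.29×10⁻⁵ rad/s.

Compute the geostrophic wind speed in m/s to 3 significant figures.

Coriolis parameter at 19°S:
f = 2Ω sin φ = 2 × 7.29×10⁻⁵ × sin 19° = 4.75×10⁻⁵ s⁻¹
Height gradient: |∂Z/∂n| = 30 m / 678000 m = 4.42×10⁻⁵
On a pressure surface, geostrophic balance gives V_g = (g/f)|∂Z/∂n|:
V_g = 9.81 × 4.42×10⁻⁵ / 4.75×10⁻⁵ = 9.14 m/s

9.14 m/s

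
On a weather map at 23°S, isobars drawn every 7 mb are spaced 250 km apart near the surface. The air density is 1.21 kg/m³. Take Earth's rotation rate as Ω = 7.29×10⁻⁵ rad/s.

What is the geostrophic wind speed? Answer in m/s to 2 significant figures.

Coriolis parameter at 23°S:
f = 2Ω sin φ = 2 × 7.29×10⁻⁵ × sin 23° = 5.70×10⁻⁵ s⁻¹
Pressure gradient: |∂P/∂n| = 700 Pa / 250000 m = 2.80×10⁻³ Pa/m
Geostrophic balance (pressure-gradient force = Coriolis force):
V_g = (1/(fρ)) |∂P/∂n| = 2.80×10⁻³ / (5.70×10⁻⁵ × 1.21) = 40.6 m/s

41 m/s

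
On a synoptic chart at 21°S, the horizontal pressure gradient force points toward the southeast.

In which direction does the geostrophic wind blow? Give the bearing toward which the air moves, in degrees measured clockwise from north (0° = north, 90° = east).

The pressure-gradient force points toward the southeast (bearing 135°).
Geostrophic balance: in the Southern Hemisphere the Coriolis force deflects motion to the left, so the geostrophic wind blows 90° to the left of the pressure-gradient force (low pressure on the right).
Rotating 135° by 90° counterclockwise gives 045° — the wind blows toward the northeast.

045°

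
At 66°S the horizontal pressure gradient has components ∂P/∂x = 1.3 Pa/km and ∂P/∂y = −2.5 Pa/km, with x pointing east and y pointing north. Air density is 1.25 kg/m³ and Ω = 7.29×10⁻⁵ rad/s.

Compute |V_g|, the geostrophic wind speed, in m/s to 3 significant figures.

Coriolis parameter at 66°S:
f = 2Ω sin φ = 2 × 7.29×10⁻⁵ × sin 66° = 1.33×10⁻⁴ s⁻¹
In the Southern Hemisphere f is negative: f = −1.33×10⁻⁴ s⁻¹.
Component geostrophic relations (x east, y north):
u_g = −(1/(fρ)) ∂P/∂y,  v_g = (1/(fρ)) ∂P/∂x
u_g = −(−2.5×10⁻³)/(−1.33×10⁻⁴ × 1.25) = −15.0 m/s;  v_g = (1.3×10⁻³)/(−1.33×10⁻⁴ × 1.25) = −7.81 m/s
|V_g| = √(u_g² + v_g²) = 16.9 m/s

16.9 m/s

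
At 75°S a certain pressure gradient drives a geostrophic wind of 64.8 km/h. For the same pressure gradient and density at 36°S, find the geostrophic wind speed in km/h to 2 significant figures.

110 km/h

With the same pressure gradient and density, V_g ∝ 1/f ∝ 1/sin φ.
V₂ = V₁ · sin φ₁ / sin φ₂ = 64.8 × sin 75° / sin 36°
V₂ = 64.8 × 0.9659/0.5878 = 110 km/h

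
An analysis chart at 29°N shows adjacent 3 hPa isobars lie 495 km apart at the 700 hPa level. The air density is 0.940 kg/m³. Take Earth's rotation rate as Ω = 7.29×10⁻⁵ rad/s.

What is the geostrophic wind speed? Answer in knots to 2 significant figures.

18 knots

Coriolis parameter at 29°N:
f = 2Ω sin φ = 2 × 7.29×10⁻⁵ × sin 29° = 7.07×10⁻⁵ s⁻¹
Pressure gradient: |∂P/∂n| = 300 Pa / 495000 m = 6.06×10⁻⁴ Pa/m
Geostrophic balance (pressure-gradient force = Coriolis force):
V_g = (1/(fρ)) |∂P/∂n| = 6.06×10⁻⁴ / (7.07×10⁻⁵ × 0.940) = 9.12 m/s
Converting: 9.12 m/s × 1.944 = 18 knots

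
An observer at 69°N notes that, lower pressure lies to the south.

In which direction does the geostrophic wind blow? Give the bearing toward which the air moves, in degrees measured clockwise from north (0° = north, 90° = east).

The pressure-gradient force points toward the south (bearing 180°).
Geostrophic balance: in the Northern Hemisphere the Coriolis force deflects motion to the right, so the geostrophic wind blows 90° to the right of the pressure-gradient force (low pressure on the left).
Rotating 180° by 90° clockwise gives 270° — the wind blows toward the west.

270°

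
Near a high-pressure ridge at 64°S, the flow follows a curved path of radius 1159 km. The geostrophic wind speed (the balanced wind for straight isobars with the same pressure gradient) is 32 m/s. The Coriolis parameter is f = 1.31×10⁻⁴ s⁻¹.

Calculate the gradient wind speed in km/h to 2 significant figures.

170 km/h

Around a high, pressure-gradient force acts outward with centrifugal, so Coriolis balances both:
fV = (1/ρ)|∂P/∂n| + V²/R  →  V² − fR·V + fR·V_g = 0
With fR = 1.31×10⁻⁴ × 1159×10³ m = 152 m/s:
V = [fR − √((fR)² − 4 fR V_g)]/2 = [152 − √(152² − 4×152×32)]/2 = 45.8 m/s
Supergeostrophic (V > V_g = 32 m/s), as expected around a high.
Converting: 45.8 m/s × 3.6 = 170 km/h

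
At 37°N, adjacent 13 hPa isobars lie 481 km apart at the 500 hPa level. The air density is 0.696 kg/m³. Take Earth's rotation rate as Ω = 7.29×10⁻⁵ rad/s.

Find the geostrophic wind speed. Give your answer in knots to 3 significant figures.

Coriolis parameter at 37°N:
f = 2Ω sin φ = 2 × 7.29×10⁻⁵ × sin 37° = 8.77×10⁻⁵ s⁻¹
Pressure gradient: |∂P/∂n| = 1300 Pa / 481000 m = 2.70×10⁻³ Pa/m
Geostrophic balance (pressure-gradient force = Coriolis force):
V_g = (1/(fρ)) |∂P/∂n| = 2.70×10⁻³ / (8.77×10⁻⁵ × 0.696) = 44.3 m/s
Converting: 44.3 m/s × 1.944 = 86.0 knots

86.0 knots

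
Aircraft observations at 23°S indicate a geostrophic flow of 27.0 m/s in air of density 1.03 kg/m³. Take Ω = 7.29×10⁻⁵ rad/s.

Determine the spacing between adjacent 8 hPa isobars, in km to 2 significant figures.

Coriolis parameter at 23°S:
f = 2Ω sin φ = 2 × 7.29×10⁻⁵ × sin 23° = 5.70×10⁻⁵ s⁻¹
Geostrophic balance rearranged: |∂P/∂n| = f ρ V_g
|∂P/∂n| = 5.70×10⁻⁵ × 1.03 × 27.0 = 1.58×10⁻³ Pa/m
Isobar spacing: Δn = ΔP/|∂P/∂n| = 800 Pa / 1.58×10⁻³ Pa/m = 504956 m ≈ 500 km

500 km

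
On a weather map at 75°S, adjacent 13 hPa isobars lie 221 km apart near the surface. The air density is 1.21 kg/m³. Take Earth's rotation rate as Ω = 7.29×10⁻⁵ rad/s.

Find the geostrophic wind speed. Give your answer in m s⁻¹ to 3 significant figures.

Coriolis parameter at 75°S:
f = 2Ω sin φ = 2 × 7.29×10⁻⁵ × sin 75° = 1.41×10⁻⁴ s⁻¹
Pressure gradient: |∂P/∂n| = 1300 Pa / 221000 m = 5.88×10⁻³ Pa/m
Geostrophic balance (pressure-gradient force = Coriolis force):
V_g = (1/(fρ)) |∂P/∂n| = 5.88×10⁻³ / (1.41×10⁻⁴ × 1.21) = 34.5 m/s

34.5 m s⁻¹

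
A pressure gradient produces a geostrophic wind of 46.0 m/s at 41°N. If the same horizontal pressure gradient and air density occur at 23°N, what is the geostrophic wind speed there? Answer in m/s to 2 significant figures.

With the same pressure gradient and density, V_g ∝ 1/f ∝ 1/sin φ.
V₂ = V₁ · sin φ₁ / sin φ₂ = 46.0 × sin 41° / sin 23°
V₂ = 46.0 × 0.6561/0.3907 = 77 m/s

77 m/s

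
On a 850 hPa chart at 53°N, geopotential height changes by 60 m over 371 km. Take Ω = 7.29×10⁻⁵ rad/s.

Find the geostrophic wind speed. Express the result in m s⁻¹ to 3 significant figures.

Coriolis parameter at 53°N:
f = 2Ω sin φ = 2 × 7.29×10⁻⁵ × sin 53° = 1.16×10⁻⁴ s⁻¹
Height gradient: |∂Z/∂n| = 60 m / 371000 m = 1.62×10⁻⁴
On a pressure surface, geostrophic balance gives V_g = (g/f)|∂Z/∂n|:
V_g = 9.81 × 1.62×10⁻⁴ / 1.16×10⁻⁴ = 13.6 m/s

13.6 m s⁻¹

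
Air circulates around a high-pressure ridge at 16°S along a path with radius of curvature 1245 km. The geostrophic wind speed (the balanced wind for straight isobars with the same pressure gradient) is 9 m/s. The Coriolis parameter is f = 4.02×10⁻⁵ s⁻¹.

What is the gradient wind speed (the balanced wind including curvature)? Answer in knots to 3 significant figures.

Around a high, pressure-gradient force acts outward with centrifugal, so Coriolis balances both:
fV = (1/ρ)|∂P/∂n| + V²/R  →  V² − fR·V + fR·V_g = 0
With fR = 4.02×10⁻⁵ × 1245×10³ m = 50.0 m/s:
V = [fR − √((fR)² − 4 fR V_g)]/2 = [50.0 − √(50.0² − 4×50.0×9)]/2 = 11.8 m/s
Supergeostrophic (V > V_g = 9 m/s), as expected around a high.
Converting: 11.8 m/s × 1.944 = 22.9 knots

22.9 knots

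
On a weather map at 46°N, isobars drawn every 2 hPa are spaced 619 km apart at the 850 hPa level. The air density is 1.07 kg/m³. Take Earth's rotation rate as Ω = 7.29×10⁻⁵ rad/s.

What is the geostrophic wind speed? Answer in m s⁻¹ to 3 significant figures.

2.88 m s⁻¹

Coriolis parameter at 46°N:
f = 2Ω sin φ = 2 × 7.29×10⁻⁵ × sin 46° = 1.05×10⁻⁴ s⁻¹
Pressure gradient: |∂P/∂n| = 200 Pa / 619000 m = 3.23×10⁻⁴ Pa/m
Geostrophic balance (pressure-gradient force = Coriolis force):
V_g = (1/(fρ)) |∂P/∂n| = 3.23×10⁻⁴ / (1.05×10⁻⁴ × 1.07) = 2.88 m/s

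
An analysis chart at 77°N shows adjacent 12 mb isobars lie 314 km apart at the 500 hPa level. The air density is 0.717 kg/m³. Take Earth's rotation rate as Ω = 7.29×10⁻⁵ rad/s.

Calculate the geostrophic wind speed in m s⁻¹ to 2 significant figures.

Coriolis parameter at 77°N:
f = 2Ω sin φ = 2 × 7.29×10⁻⁵ × sin 77° = 1.42×10⁻⁴ s⁻¹
Pressure gradient: |∂P/∂n| = 1200 Pa / 314000 m = 3.82×10⁻³ Pa/m
Geostrophic balance (pressure-gradient force = Coriolis force):
V_g = (1/(fρ)) |∂P/∂n| = 3.82×10⁻³ / (1.42×10⁻⁴ × 0.717) = 37.5 m/s

38 m s⁻¹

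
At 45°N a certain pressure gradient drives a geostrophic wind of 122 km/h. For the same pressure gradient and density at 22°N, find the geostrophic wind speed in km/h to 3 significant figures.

With the same pressure gradient and density, V_g ∝ 1/f ∝ 1/sin φ.
V₂ = V₁ · sin φ₁ / sin φ₂ = 122 × sin 45° / sin 22°
V₂ = 122 × 0.7071/0.3746 = 230 km/h

230 km/h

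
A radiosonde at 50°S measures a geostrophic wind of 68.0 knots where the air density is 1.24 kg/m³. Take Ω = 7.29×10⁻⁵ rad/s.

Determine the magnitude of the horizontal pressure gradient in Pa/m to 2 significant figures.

Coriolis parameter at 50°S:
f = 2Ω sin φ = 2 × 7.29×10⁻⁵ × sin 50° = 1.12×10⁻⁴ s⁻¹
Wind speed in SI: 68.0 knots = 35.0 m/s
Geostrophic balance rearranged: |∂P/∂n| = f ρ V_g
|∂P/∂n| = 1.12×10⁻⁴ × 1.24 × 35.0 = 4.84×10⁻³ Pa/m

4.8×10⁻³ Pa/m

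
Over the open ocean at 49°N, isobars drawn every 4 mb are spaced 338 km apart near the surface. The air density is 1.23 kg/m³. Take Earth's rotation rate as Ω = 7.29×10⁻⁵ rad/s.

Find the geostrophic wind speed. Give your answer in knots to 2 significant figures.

Coriolis parameter at 49°N:
f = 2Ω sin φ = 2 × 7.29×10⁻⁵ × sin 49° = 1.10×10⁻⁴ s⁻¹
Pressure gradient: |∂P/∂n| = 400 Pa / 338000 m = 1.18×10⁻³ Pa/m
Geostrophic balance (pressure-gradient force = Coriolis force):
V_g = (1/(fρ)) |∂P/∂n| = 1.18×10⁻³ / (1.10×10⁻⁴ × 1.23) = 8.74 m/s
Converting: 8.74 m/s × 1.944 = 17 knots

17 knots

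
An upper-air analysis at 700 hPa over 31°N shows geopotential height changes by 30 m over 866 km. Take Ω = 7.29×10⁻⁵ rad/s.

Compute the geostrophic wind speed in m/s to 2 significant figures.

4.5 m/s

Coriolis parameter at 31°N:
f = 2Ω sin φ = 2 × 7.29×10⁻⁵ × sin 31° = 7.51×10⁻⁵ s⁻¹
Height gradient: |∂Z/∂n| = 30 m / 866000 m = 3.46×10⁻⁵
On a pressure surface, geostrophic balance gives V_g = (g/f)|∂Z/∂n|:
V_g = 9.81 × 3.46×10⁻⁵ / 7.51×10⁻⁵ = 4.53 m/s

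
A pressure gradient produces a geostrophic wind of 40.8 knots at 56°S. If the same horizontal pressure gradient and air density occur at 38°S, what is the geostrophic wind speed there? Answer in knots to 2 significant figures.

55 knots

With the same pressure gradient and density, V_g ∝ 1/f ∝ 1/sin φ.
V₂ = V₁ · sin φ₁ / sin φ₂ = 40.8 × sin 56° / sin 38°
V₂ = 40.8 × 0.8290/0.6157 = 55 knots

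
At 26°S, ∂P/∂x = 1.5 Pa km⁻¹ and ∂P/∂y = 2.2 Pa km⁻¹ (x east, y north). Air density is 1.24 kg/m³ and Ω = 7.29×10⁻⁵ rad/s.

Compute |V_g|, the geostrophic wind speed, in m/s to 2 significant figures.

Coriolis parameter at 26°S:
f = 2Ω sin φ = 2 × 7.29×10⁻⁵ × sin 26° = 6.39×10⁻⁵ s⁻¹
In the Southern Hemisphere f is negative: f = −6.39×10⁻⁵ s⁻¹.
Component geostrophic relations (x east, y north):
u_g = −(1/(fρ)) ∂P/∂y,  v_g = (1/(fρ)) ∂P/∂x
u_g = −(2.2×10⁻³)/(−6.39×10⁻⁵ × 1.24) = 27.8 m/s;  v_g = (1.5×10⁻³)/(−6.39×10⁻⁵ × 1.24) = −18.9 m/s
|V_g| = √(u_g² + v_g²) = 33.6 m/s

34 m/s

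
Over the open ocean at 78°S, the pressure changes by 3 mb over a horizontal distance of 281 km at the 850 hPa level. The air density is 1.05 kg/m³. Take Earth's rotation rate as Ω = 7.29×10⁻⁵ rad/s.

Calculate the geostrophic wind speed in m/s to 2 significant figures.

7.1 m/s

Coriolis parameter at 78°S:
f = 2Ω sin φ = 2 × 7.29×10⁻⁵ × sin 78° = 1.43×10⁻⁴ s⁻¹
Pressure gradient: |∂P/∂n| = 300 Pa / 281000 m = 1.07×10⁻³ Pa/m
Geostrophic balance (pressure-gradient force = Coriolis force):
V_g = (1/(fρ)) |∂P/∂n| = 1.07×10⁻³ / (1.43×10⁻⁴ × 1.05) = 7.13 m/s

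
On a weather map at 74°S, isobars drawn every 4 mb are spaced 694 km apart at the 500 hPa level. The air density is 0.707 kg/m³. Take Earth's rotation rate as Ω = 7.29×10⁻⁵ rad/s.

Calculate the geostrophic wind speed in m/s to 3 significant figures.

5.82 m/s

Coriolis parameter at 74°S:
f = 2Ω sin φ = 2 × 7.29×10⁻⁵ × sin 74° = 1.40×10⁻⁴ s⁻¹
Pressure gradient: |∂P/∂n| = 400 Pa / 694000 m = 5.76×10⁻⁴ Pa/m
Geostrophic balance (pressure-gradient force = Coriolis force):
V_g = (1/(fρ)) |∂P/∂n| = 5.76×10⁻⁴ / (1.40×10⁻⁴ × 0.707) = 5.82 m/s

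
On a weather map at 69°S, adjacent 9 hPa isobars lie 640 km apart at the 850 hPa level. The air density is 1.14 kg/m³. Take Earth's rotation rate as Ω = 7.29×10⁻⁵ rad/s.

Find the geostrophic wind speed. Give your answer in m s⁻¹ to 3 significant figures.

9.06 m s⁻¹

Coriolis parameter at 69°S:
f = 2Ω sin φ = 2 × 7.29×10⁻⁵ × sin 69° = 1.36×10⁻⁴ s⁻¹
Pressure gradient: |∂P/∂n| = 900 Pa / 640000 m = 1.41×10⁻³ Pa/m
Geostrophic balance (pressure-gradient force = Coriolis force):
V_g = (1/(fρ)) |∂P/∂n| = 1.41×10⁻³ / (1.36×10⁻⁴ × 1.14) = 9.06 m/s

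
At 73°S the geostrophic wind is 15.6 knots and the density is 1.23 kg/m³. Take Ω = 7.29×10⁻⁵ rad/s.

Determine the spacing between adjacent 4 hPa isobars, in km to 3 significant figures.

Coriolis parameter at 73°S:
f = 2Ω sin φ = 2 × 7.29×10⁻⁵ × sin 73° = 1.39×10⁻⁴ s⁻¹
Wind speed in SI: 15.6 knots = 8.03 m/s
Geostrophic balance rearranged: |∂P/∂n| = f ρ V_g
|∂P/∂n| = 1.39×10⁻⁴ × 1.23 × 8.03 = 1.38×10⁻³ Pa/m
Isobar spacing: Δn = ΔP/|∂P/∂n| = 400 Pa / 1.38×10⁻³ Pa/m = 290629 m ≈ 291 km

291 km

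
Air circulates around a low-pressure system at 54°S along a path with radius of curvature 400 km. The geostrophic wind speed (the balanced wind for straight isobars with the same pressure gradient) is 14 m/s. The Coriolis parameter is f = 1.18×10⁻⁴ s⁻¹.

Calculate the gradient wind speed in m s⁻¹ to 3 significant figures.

11.3 m s⁻¹

Around a low, centrifugal force acts outward with Coriolis, so pressure-gradient force balances both:
(1/ρ)|∂P/∂n| = fV + V²/R  →  V² + fR·V − fR·V_g = 0
With fR = 1.18×10⁻⁴ × 400×10³ m = 47.2 m/s:
V = [−fR + √((fR)² + 4 fR V_g)]/2 = [−47.2 + √(47.2² + 4×47.2×14)]/2 = 11.3 m/s
Subgeostrophic (V < V_g = 14 m/s), as expected around a low.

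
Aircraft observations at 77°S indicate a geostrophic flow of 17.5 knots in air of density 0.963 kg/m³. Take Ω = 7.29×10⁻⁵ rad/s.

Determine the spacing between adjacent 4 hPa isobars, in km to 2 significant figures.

320 km

Coriolis parameter at 77°S:
f = 2Ω sin φ = 2 × 7.29×10⁻⁵ × sin 77° = 1.42×10⁻⁴ s⁻¹
Wind speed in SI: 17.5 knots = 9.00 m/s
Geostrophic balance rearranged: |∂P/∂n| = f ρ V_g
|∂P/∂n| = 1.42×10⁻⁴ × 0.963 × 9.00 = 1.23×10⁻³ Pa/m
Isobar spacing: Δn = ΔP/|∂P/∂n| = 400 Pa / 1.23×10⁻³ Pa/m = 324770 m ≈ 320 km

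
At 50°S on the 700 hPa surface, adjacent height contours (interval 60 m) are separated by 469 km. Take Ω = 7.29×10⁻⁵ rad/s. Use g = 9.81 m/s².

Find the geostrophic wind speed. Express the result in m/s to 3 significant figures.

11.2 m/s

Coriolis parameter at 50°S:
f = 2Ω sin φ = 2 × 7.29×10⁻⁵ × sin 50° = 1.12×10⁻⁴ s⁻¹
Height gradient: |∂Z/∂n| = 60 m / 469000 m = 1.28×10⁻⁴
On a pressure surface, geostrophic balance gives V_g = (g/f)|∂Z/∂n|:
V_g = 9.81 × 1.28×10⁻⁴ / 1.12×10⁻⁴ = 11.2 m/s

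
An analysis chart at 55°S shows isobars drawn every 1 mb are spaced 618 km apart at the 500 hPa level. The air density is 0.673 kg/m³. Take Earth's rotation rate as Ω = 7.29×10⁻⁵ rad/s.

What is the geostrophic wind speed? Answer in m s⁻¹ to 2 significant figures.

2.0 m s⁻¹

Coriolis parameter at 55°S:
f = 2Ω sin φ = 2 × 7.29×10⁻⁵ × sin 55° = 1.19×10⁻⁴ s⁻¹
Pressure gradient: |∂P/∂n| = 100 Pa / 618000 m = 1.62×10⁻⁴ Pa/m
Geostrophic balance (pressure-gradient force = Coriolis force):
V_g = (1/(fρ)) |∂P/∂n| = 1.62×10⁻⁴ / (1.19×10⁻⁴ × 0.673) = 2.01 m/s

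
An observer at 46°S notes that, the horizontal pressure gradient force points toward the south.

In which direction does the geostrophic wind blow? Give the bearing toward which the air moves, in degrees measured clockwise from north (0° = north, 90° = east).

090°

The pressure-gradient force points toward the south (bearing 180°).
Geostrophic balance: in the Southern Hemisphere the Coriolis force deflects motion to the left, so the geostrophic wind blows 90° to the left of the pressure-gradient force (low pressure on the right).
Rotating 180° by 90° counterclockwise gives 090° — the wind blows toward the east.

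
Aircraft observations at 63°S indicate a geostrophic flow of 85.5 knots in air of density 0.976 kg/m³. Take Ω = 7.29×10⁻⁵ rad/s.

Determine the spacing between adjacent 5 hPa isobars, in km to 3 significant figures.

89.7 km

Coriolis parameter at 63°S:
f = 2Ω sin φ = 2 × 7.29×10⁻⁵ × sin 63° = 1.30×10⁻⁴ s⁻¹
Wind speed in SI: 85.5 knots = 44.0 m/s
Geostrophic balance rearranged: |∂P/∂n| = f ρ V_g
|∂P/∂n| = 1.30×10⁻⁴ × 0.976 × 44.0 = 5.58×10⁻³ Pa/m
Isobar spacing: Δn = ΔP/|∂P/∂n| = 500 Pa / 5.58×10⁻³ Pa/m = 89656 m ≈ 89.7 km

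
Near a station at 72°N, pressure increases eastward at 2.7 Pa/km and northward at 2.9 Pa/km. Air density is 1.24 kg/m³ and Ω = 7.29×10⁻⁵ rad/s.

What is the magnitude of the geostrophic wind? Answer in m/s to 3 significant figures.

23.0 m/s

Coriolis parameter at 72°N:
f = 2Ω sin φ = 2 × 7.29×10⁻⁵ × sin 72° = 1.39×10⁻⁴ s⁻¹
Component geostrophic relations (x east, y north):
u_g = −(1/(fρ)) ∂P/∂y,  v_g = (1/(fρ)) ∂P/∂x
u_g = −(2.9×10⁻³)/(1.39×10⁻⁴ × 1.24) = −16.9 m/s;  v_g = (2.7×10⁻³)/(1.39×10⁻⁴ × 1.24) = 15.7 m/s
|V_g| = √(u_g² + v_g²) = 23.0 m/s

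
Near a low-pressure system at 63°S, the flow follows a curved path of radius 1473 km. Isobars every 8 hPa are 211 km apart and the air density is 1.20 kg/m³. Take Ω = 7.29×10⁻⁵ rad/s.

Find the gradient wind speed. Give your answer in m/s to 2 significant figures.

22 m/s

Coriolis parameter at 63°S:
f = 2Ω sin φ = 2 × 7.29×10⁻⁵ × sin 63° = 1.30×10⁻⁴ s⁻¹
Pressure gradient: |∂P/∂n| = 800 Pa / 211000 m = 3.79×10⁻³ Pa/m
Geostrophic speed: V_g = |∂P/∂n|/(fρ) = 3.79×10⁻³/(1.30×10⁻⁴ × 1.20) = 24.3 m/s
Around a low, centrifugal force acts outward with Coriolis, so pressure-gradient force balances both:
(1/ρ)|∂P/∂n| = fV + V²/R  →  V² + fR·V − fR·V_g = 0
With fR = 1.30×10⁻⁴ × 1473×10³ m = 191 m/s:
V = [−fR + √((fR)² + 4 fR V_g)]/2 = [−191 + √(191² + 4×191×24.3)]/2 = 21.8 m/s
Subgeostrophic (V < V_g = 24.3 m/s), as expected around a low.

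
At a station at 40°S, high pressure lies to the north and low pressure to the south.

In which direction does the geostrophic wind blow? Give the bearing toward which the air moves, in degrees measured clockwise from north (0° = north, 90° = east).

090°

The pressure-gradient force points toward the south (bearing 180°).
Geostrophic balance: in the Southern Hemisphere the Coriolis force deflects motion to the left, so the geostrophic wind blows 90° to the left of the pressure-gradient force (low pressure on the right).
Rotating 180° by 90° counterclockwise gives 090° — the wind blows toward the east.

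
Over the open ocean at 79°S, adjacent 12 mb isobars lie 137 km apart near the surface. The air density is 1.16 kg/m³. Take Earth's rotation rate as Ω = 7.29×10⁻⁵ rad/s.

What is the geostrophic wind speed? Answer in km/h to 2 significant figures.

Coriolis parameter at 79°S:
f = 2Ω sin φ = 2 × 7.29×10⁻⁵ × sin 79° = 1.43×10⁻⁴ s⁻¹
Pressure gradient: |∂P/∂n| = 1200 Pa / 137000 m = 8.76×10⁻³ Pa/m
Geostrophic balance (pressure-gradient force = Coriolis force):
V_g = (1/(fρ)) |∂P/∂n| = 8.76×10⁻³ / (1.43×10⁻⁴ × 1.16) = 52.8 m/s
Converting: 52.8 m/s × 3.6 = 190 km/h

190 km/h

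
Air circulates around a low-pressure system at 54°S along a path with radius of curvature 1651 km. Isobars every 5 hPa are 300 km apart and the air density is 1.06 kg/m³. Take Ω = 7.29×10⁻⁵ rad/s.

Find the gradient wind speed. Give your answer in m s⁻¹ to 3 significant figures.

Coriolis parameter at 54°S:
f = 2Ω sin φ = 2 × 7.29×10⁻⁵ × sin 54° = 1.18×10⁻⁴ s⁻¹
Pressure gradient: |∂P/∂n| = 500 Pa / 300000 m = 1.67×10⁻³ Pa/m
Geostrophic speed: V_g = |∂P/∂n|/(fρ) = 1.67×10⁻³/(1.18×10⁻⁴ × 1.06) = 13.3 m/s
Around a low, centrifugal force acts outward with Coriolis, so pressure-gradient force balances both:
(1/ρ)|∂P/∂n| = fV + V²/R  →  V² + fR·V − fR·V_g = 0
With fR = 1.18×10⁻⁴ × 1651×10³ m = 195 m/s:
V = [−fR + √((fR)² + 4 fR V_g)]/2 = [−195 + √(195² + 4×195×13.3)]/2 = 12.5 m/s
Subgeostrophic (V < V_g = 13.3 m/s), as expected around a low.

12.5 m s⁻¹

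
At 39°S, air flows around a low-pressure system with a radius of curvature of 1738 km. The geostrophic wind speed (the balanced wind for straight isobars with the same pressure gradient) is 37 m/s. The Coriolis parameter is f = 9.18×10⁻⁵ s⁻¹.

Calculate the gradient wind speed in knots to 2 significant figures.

Around a low, centrifugal force acts outward with Coriolis, so pressure-gradient force balances both:
(1/ρ)|∂P/∂n| = fV + V²/R  →  V² + fR·V − fR·V_g = 0
With fR = 9.18×10⁻⁵ × 1738×10³ m = 160 m/s:
V = [−fR + √((fR)² + 4 fR V_g)]/2 = [−160 + √(160² + 4×160×37)]/2 = 31 m/s
Subgeostrophic (V < V_g = 37 m/s), as expected around a low.
Converting: 31 m/s × 1.944 = 60 knots

60 knots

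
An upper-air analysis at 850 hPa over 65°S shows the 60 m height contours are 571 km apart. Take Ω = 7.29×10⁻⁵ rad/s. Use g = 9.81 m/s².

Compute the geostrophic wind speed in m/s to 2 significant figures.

Coriolis parameter at 65°S:
f = 2Ω sin φ = 2 × 7.29×10⁻⁵ × sin 65° = 1.32×10⁻⁴ s⁻¹
Height gradient: |∂Z/∂n| = 60 m / 571000 m = 1.05×10⁻⁴
On a pressure surface, geostrophic balance gives V_g = (g/f)|∂Z/∂n|:
V_g = 9.81 × 1.05×10⁻⁴ / 1.32×10⁻⁴ = 7.80 m/s

7.8 m/s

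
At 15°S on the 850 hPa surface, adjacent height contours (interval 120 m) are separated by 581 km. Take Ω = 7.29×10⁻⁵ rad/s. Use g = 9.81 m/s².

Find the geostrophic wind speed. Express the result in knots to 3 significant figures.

Coriolis parameter at 15°S:
f = 2Ω sin φ = 2 × 7.29×10⁻⁵ × sin 15° = 3.77×10⁻⁵ s⁻¹
Height gradient: |∂Z/∂n| = 120 m / 581000 m = 2.07×10⁻⁴
On a pressure surface, geostrophic balance gives V_g = (g/f)|∂Z/∂n|:
V_g = 9.81 × 2.07×10⁻⁴ / 3.77×10⁻⁵ = 53.7 m/s
Converting: 53.7 m/s × 1.944 = 104 knots

104 knots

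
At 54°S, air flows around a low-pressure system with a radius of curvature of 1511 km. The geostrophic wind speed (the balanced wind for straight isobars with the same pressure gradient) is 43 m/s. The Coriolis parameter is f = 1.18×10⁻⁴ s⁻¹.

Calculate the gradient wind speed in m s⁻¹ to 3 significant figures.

Around a low, centrifugal force acts outward with Coriolis, so pressure-gradient force balances both:
(1/ρ)|∂P/∂n| = fV + V²/R  →  V² + fR·V − fR·V_g = 0
With fR = 1.18×10⁻⁴ × 1511×10³ m = 178 m/s:
V = [−fR + √((fR)² + 4 fR V_g)]/2 = [−178 + √(178² + 4×178×43)]/2 = 35.8 m/s
Subgeostrophic (V < V_g = 43 m/s), as expected around a low.

35.8 m s⁻¹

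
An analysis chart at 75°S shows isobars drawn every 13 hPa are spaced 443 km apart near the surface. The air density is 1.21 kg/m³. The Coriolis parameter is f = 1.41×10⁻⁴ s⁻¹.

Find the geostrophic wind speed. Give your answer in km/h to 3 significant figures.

61.9 km/h

Pressure gradient: |∂P/∂n| = 1300 Pa / 443000 m = 2.93×10⁻³ Pa/m
Geostrophic balance (pressure-gradient force = Coriolis force):
V_g = (1/(fρ)) |∂P/∂n| = 2.93×10⁻³ / (1.41×10⁻⁴ × 1.21) = 17.2 m/s
Converting: 17.2 m/s × 3.6 = 61.9 km/h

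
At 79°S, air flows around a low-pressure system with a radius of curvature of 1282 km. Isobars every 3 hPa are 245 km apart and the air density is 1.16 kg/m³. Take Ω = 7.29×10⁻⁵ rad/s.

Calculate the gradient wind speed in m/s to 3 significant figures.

Coriolis parameter at 79°S:
f = 2Ω sin φ = 2 × 7.29×10⁻⁵ × sin 79° = 1.43×10⁻⁴ s⁻¹
Pressure gradient: |∂P/∂n| = 300 Pa / 245000 m = 1.22×10⁻³ Pa/m
Geostrophic speed: V_g = |∂P/∂n|/(fρ) = 1.22×10⁻³/(1.43×10⁻⁴ × 1.16) = 7.38 m/s
Around a low, centrifugal force acts outward with Coriolis, so pressure-gradient force balances both:
(1/ρ)|∂P/∂n| = fV + V²/R  →  V² + fR·V − fR·V_g = 0
With fR = 1.43×10⁻⁴ × 1282×10³ m = 183 m/s:
V = [−fR + √((fR)² + 4 fR V_g)]/2 = [−183 + √(183² + 4×183×7.38)]/2 = 7.1 m/s
Subgeostrophic (V < V_g = 7.38 m/s), as expected around a low.

7.10 m/s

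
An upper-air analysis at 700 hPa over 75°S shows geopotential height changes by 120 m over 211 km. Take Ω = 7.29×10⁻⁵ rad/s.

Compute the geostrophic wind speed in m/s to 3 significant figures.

39.6 m/s

Coriolis parameter at 75°S:
f = 2Ω sin φ = 2 × 7.29×10⁻⁵ × sin 75° = 1.41×10⁻⁴ s⁻¹
Height gradient: |∂Z/∂n| = 120 m / 211000 m = 5.69×10⁻⁴
On a pressure surface, geostrophic balance gives V_g = (g/f)|∂Z/∂n|:
V_g = 9.81 × 5.69×10⁻⁴ / 1.41×10⁻⁴ = 39.6 m/s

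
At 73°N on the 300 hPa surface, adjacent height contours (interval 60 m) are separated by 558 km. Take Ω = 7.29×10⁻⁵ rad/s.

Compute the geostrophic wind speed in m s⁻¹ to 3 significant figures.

7.57 m s⁻¹

Coriolis parameter at 73°N:
f = 2Ω sin φ = 2 × 7.29×10⁻⁵ × sin 73° = 1.39×10⁻⁴ s⁻¹
Height gradient: |∂Z/∂n| = 60 m / 558000 m = 1.08×10⁻⁴
On a pressure surface, geostrophic balance gives V_g = (g/f)|∂Z/∂n|:
V_g = 9.81 × 1.08×10⁻⁴ / 1.39×10⁻⁴ = 7.57 m/s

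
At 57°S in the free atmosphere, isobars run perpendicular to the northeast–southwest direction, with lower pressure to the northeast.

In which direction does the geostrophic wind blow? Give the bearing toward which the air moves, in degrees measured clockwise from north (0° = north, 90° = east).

315°

The pressure-gradient force points toward the northeast (bearing 045°).
Geostrophic balance: in the Southern Hemisphere the Coriolis force deflects motion to the left, so the geostrophic wind blows 90° to the left of the pressure-gradient force (low pressure on the right).
Rotating 045° by 90° counterclockwise gives 315° — the wind blows toward the northwest.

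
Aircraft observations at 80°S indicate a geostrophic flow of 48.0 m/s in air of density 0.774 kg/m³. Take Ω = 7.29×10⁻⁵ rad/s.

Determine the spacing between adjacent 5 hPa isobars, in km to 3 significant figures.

Coriolis parameter at 80°S:
f = 2Ω sin φ = 2 × 7.29×10⁻⁵ × sin 80° = 1.44×10⁻⁴ s⁻¹
Geostrophic balance rearranged: |∂P/∂n| = f ρ V_g
|∂P/∂n| = 1.44×10⁻⁴ × 0.774 × 48.0 = 5.33×10⁻³ Pa/m
Isobar spacing: Δn = ΔP/|∂P/∂n| = 500 Pa / 5.33×10⁻³ Pa/m = 93730 m ≈ 93.7 km

93.7 km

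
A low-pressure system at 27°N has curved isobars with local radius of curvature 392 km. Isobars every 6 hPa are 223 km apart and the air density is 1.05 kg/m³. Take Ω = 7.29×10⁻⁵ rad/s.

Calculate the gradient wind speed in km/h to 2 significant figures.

77 km/h

Coriolis parameter at 27°N:
f = 2Ω sin φ = 2 × 7.29×10⁻⁵ × sin 27° = 6.62×10⁻⁵ s⁻¹
Pressure gradient: |∂P/∂n| = 600 Pa / 223000 m = 2.69×10⁻³ Pa/m
Geostrophic speed: V_g = |∂P/∂n|/(fρ) = 2.69×10⁻³/(6.62×10⁻⁵ × 1.05) = 38.7 m/s
Around a low, centrifugal force acts outward with Coriolis, so pressure-gradient force balances both:
(1/ρ)|∂P/∂n| = fV + V²/R  →  V² + fR·V − fR·V_g = 0
With fR = 6.62×10⁻⁵ × 392×10³ m = 25.9 m/s:
V = [−fR + √((fR)² + 4 fR V_g)]/2 = [−25.9 + √(25.9² + 4×25.9×38.7)]/2 = 21.3 m/s
Subgeostrophic (V < V_g = 38.7 m/s), as expected around a low.
Converting: 21.3 m/s × 3.6 = 77 km/h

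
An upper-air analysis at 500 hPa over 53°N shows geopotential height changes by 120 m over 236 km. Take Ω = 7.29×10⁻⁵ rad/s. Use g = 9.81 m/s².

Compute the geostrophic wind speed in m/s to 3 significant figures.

42.8 m/s

Coriolis parameter at 53°N:
f = 2Ω sin φ = 2 × 7.29×10⁻⁵ × sin 53° = 1.16×10⁻⁴ s⁻¹
Height gradient: |∂Z/∂n| = 120 m / 236000 m = 5.08×10⁻⁴
On a pressure surface, geostrophic balance gives V_g = (g/f)|∂Z/∂n|:
V_g = 9.81 × 5.08×10⁻⁴ / 1.16×10⁻⁴ = 42.8 m/s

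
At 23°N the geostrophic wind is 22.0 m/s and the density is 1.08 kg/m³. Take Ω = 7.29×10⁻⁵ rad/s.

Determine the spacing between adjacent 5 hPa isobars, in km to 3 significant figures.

369 km

Coriolis parameter at 23°N:
f = 2Ω sin φ = 2 × 7.29×10⁻⁵ × sin 23° = 5.70×10⁻⁵ s⁻¹
Geostrophic balance rearranged: |∂P/∂n| = f ρ V_g
|∂P/∂n| = 5.70×10⁻⁵ × 1.08 × 22.0 = 1.35×10⁻³ Pa/m
Isobar spacing: Δn = ΔP/|∂P/∂n| = 500 Pa / 1.35×10⁻³ Pa/m = 369392 m ≈ 369 km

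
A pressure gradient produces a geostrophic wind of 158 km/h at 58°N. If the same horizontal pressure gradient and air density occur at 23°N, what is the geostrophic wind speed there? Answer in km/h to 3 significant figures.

With the same pressure gradient and density, V_g ∝ 1/f ∝ 1/sin φ.
V₂ = V₁ · sin φ₁ / sin φ₂ = 158 × sin 58° / sin 23°
V₂ = 158 × 0.8480/0.3907 = 343 km/h

343 km/h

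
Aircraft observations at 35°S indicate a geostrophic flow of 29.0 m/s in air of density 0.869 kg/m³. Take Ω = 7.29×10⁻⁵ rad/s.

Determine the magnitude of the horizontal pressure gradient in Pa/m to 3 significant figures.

2.11×10⁻³ Pa/m

Coriolis parameter at 35°S:
f = 2Ω sin φ = 2 × 7.29×10⁻⁵ × sin 35° = 8.36×10⁻⁵ s⁻¹
Geostrophic balance rearranged: |∂P/∂n| = f ρ V_g
|∂P/∂n| = 8.36×10⁻⁵ × 0.869 × 29.0 = 2.11×10⁻³ Pa/m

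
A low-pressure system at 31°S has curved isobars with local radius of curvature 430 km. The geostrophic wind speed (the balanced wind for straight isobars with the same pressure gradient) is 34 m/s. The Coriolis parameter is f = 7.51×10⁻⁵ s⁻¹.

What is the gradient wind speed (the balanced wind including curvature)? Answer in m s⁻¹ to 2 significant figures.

21 m s⁻¹

Around a low, centrifugal force acts outward with Coriolis, so pressure-gradient force balances both:
(1/ρ)|∂P/∂n| = fV + V²/R  →  V² + fR·V − fR·V_g = 0
With fR = 7.51×10⁻⁵ × 430×10³ m = 32.3 m/s:
V = [−fR + √((fR)² + 4 fR V_g)]/2 = [−32.3 + √(32.3² + 4×32.3×34)]/2 = 20.7 m/s
Subgeostrophic (V < V_g = 34 m/s), as expected around a low.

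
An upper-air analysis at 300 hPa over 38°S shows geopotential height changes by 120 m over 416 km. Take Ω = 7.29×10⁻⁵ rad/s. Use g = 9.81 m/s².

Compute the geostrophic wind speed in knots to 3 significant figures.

Coriolis parameter at 38°S:
f = 2Ω sin φ = 2 × 7.29×10⁻⁵ × sin 38° = 8.98×10⁻⁵ s⁻¹
Height gradient: |∂Z/∂n| = 120 m / 416000 m = 2.88×10⁻⁴
On a pressure surface, geostrophic balance gives V_g = (g/f)|∂Z/∂n|:
V_g = 9.81 × 2.88×10⁻⁴ / 8.98×10⁻⁵ = 31.5 m/s
Converting: 31.5 m/s × 1.944 = 61.3 knots

61.3 knots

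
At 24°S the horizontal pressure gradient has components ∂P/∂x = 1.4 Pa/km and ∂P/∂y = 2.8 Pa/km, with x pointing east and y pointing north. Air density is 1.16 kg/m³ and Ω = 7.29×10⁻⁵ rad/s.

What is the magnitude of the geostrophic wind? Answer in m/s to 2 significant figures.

46 m/s

Coriolis parameter at 24°S:
f = 2Ω sin φ = 2 × 7.29×10⁻⁵ × sin 24° = 5.93×10⁻⁵ s⁻¹
In the Southern Hemisphere f is negative: f = −5.93×10⁻⁵ s⁻¹.
Component geostrophic relations (x east, y north):
u_g = −(1/(fρ)) ∂P/∂y,  v_g = (1/(fρ)) ∂P/∂x
u_g = −(2.8×10⁻³)/(−5.93×10⁻⁵ × 1.16) = 40.7 m/s;  v_g = (1.4×10⁻³)/(−5.93×10⁻⁵ × 1.16) = −20.4 m/s
|V_g| = √(u_g² + v_g²) = 45.5 m/s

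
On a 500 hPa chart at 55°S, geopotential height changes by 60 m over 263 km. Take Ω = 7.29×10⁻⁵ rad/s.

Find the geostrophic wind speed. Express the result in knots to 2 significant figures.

36 knots

Coriolis parameter at 55°S:
f = 2Ω sin φ = 2 × 7.29×10⁻⁵ × sin 55° = 1.19×10⁻⁴ s⁻¹
Height gradient: |∂Z/∂n| = 60 m / 263000 m = 2.28×10⁻⁴
On a pressure surface, geostrophic balance gives V_g = (g/f)|∂Z/∂n|:
V_g = 9.81 × 2.28×10⁻⁴ / 1.19×10⁻⁴ = 18.7 m/s
Converting: 18.7 m/s × 1.944 = 36 knots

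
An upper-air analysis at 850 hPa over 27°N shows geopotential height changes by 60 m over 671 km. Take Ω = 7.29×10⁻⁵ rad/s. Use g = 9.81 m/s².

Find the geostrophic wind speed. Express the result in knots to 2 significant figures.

26 knots

Coriolis parameter at 27°N:
f = 2Ω sin φ = 2 × 7.29×10⁻⁵ × sin 27° = 6.62×10⁻⁵ s⁻¹
Height gradient: |∂Z/∂n| = 60 m / 671000 m = 8.94×10⁻⁵
On a pressure surface, geostrophic balance gives V_g = (g/f)|∂Z/∂n|:
V_g = 9.81 × 8.94×10⁻⁵ / 6.62×10⁻⁵ = 13.3 m/s
Converting: 13.3 m/s × 1.944 = 26 knots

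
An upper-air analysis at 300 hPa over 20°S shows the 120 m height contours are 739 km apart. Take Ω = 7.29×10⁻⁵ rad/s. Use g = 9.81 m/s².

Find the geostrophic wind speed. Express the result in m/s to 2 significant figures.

32 m/s

Coriolis parameter at 20°S:
f = 2Ω sin φ = 2 × 7.29×10⁻⁵ × sin 20° = 4.99×10⁻⁵ s⁻¹
Height gradient: |∂Z/∂n| = 120 m / 739000 m = 1.62×10⁻⁴
On a pressure surface, geostrophic balance gives V_g = (g/f)|∂Z/∂n|:
V_g = 9.81 × 1.62×10⁻⁴ / 4.99×10⁻⁵ = 31.9 m/s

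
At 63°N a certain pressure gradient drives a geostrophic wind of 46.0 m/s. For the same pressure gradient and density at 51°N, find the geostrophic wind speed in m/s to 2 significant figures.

With the same pressure gradient and density, V_g ∝ 1/f ∝ 1/sin φ.
V₂ = V₁ · sin φ₁ / sin φ₂ = 46.0 × sin 63° / sin 51°
V₂ = 46.0 × 0.8910/0.7771 = 53 m/s

53 m/s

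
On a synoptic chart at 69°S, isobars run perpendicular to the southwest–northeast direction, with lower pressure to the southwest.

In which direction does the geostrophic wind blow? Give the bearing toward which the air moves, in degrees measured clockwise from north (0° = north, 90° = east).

135°

The pressure-gradient force points toward the southwest (bearing 225°).
Geostrophic balance: in the Southern Hemisphere the Coriolis force deflects motion to the left, so the geostrophic wind blows 90° to the left of the pressure-gradient force (low pressure on the right).
Rotating 225° by 90° counterclockwise gives 135° — the wind blows toward the southeast.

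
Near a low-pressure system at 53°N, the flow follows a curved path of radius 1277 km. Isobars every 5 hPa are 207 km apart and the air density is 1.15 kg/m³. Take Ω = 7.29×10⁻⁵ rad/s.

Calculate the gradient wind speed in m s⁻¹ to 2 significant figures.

Coriolis parameter at 53°N:
f = 2Ω sin φ = 2 × 7.29×10⁻⁵ × sin 53° = 1.16×10⁻⁴ s⁻¹
Pressure gradient: |∂P/∂n| = 500 Pa / 207000 m = 2.42×10⁻³ Pa/m
Geostrophic speed: V_g = |∂P/∂n|/(fρ) = 2.42×10⁻³/(1.16×10⁻⁴ × 1.15) = 18.0 m/s
Around a low, centrifugal force acts outward with Coriolis, so pressure-gradient force balances both:
(1/ρ)|∂P/∂n| = fV + V²/R  →  V² + fR·V − fR·V_g = 0
With fR = 1.16×10⁻⁴ × 1277×10³ m = 149 m/s:
V = [−fR + √((fR)² + 4 fR V_g)]/2 = [−149 + √(149² + 4×149×18)]/2 = 16.3 m/s
Subgeostrophic (V < V_g = 18 m/s), as expected around a low.

16 m s⁻¹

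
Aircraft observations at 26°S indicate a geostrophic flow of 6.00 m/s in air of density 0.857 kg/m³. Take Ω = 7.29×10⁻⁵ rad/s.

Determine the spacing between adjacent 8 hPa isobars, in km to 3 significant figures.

Coriolis parameter at 26°S:
f = 2Ω sin φ = 2 × 7.29×10⁻⁵ × sin 26° = 6.39×10⁻⁵ s⁻¹
Geostrophic balance rearranged: |∂P/∂n| = f ρ V_g
|∂P/∂n| = 6.39×10⁻⁵ × 0.857 × 6.00 = 3.29×10⁻⁴ Pa/m
Isobar spacing: Δn = ΔP/|∂P/∂n| = 800 Pa / 3.29×10⁻⁴ Pa/m = 2434212 m ≈ 2430 km

2430 km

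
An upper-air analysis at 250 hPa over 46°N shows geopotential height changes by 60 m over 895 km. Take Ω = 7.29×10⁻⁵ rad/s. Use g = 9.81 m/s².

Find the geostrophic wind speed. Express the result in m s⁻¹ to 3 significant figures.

Coriolis parameter at 46°N:
f = 2Ω sin φ = 2 × 7.29×10⁻⁵ × sin 46° = 1.05×10⁻⁴ s⁻¹
Height gradient: |∂Z/∂n| = 60 m / 895000 m = 6.70×10⁻⁵
On a pressure surface, geostrophic balance gives V_g = (g/f)|∂Z/∂n|:
V_g = 9.81 × 6.70×10⁻⁵ / 1.05×10⁻⁴ = 6.27 m/s

6.27 m s⁻¹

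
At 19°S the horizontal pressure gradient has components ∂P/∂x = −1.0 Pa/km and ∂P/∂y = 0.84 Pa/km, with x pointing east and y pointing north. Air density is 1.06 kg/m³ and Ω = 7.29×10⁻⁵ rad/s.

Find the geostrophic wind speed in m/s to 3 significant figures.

Coriolis parameter at 19°S:
f = 2Ω sin φ = 2 × 7.29×10⁻⁵ × sin 19° = 4.75×10⁻⁵ s⁻¹
In the Southern Hemisphere f is negative: f = −4.75×10⁻⁵ s⁻¹.
Component geostrophic relations (x east, y north):
u_g = −(1/(fρ)) ∂P/∂y,  v_g = (1/(fρ)) ∂P/∂x
u_g = −(0.84×10⁻³)/(−4.75×10⁻⁵ × 1.06) = 16.7 m/s;  v_g = (−1.0×10⁻³)/(−4.75×10⁻⁵ × 1.06) = 19.9 m/s
|V_g| = √(u_g² + v_g²) = 26.0 m/s

26.0 m/s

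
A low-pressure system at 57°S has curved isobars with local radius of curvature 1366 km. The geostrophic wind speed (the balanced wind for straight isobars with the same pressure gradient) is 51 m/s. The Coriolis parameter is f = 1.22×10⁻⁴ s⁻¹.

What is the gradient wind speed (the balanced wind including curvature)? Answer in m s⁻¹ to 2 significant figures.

Around a low, centrifugal force acts outward with Coriolis, so pressure-gradient force balances both:
(1/ρ)|∂P/∂n| = fV + V²/R  →  V² + fR·V − fR·V_g = 0
With fR = 1.22×10⁻⁴ × 1366×10³ m = 167 m/s:
V = [−fR + √((fR)² + 4 fR V_g)]/2 = [−167 + √(167² + 4×167×51)]/2 = 40.9 m/s
Subgeostrophic (V < V_g = 51 m/s), as expected around a low.

41 m s⁻¹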